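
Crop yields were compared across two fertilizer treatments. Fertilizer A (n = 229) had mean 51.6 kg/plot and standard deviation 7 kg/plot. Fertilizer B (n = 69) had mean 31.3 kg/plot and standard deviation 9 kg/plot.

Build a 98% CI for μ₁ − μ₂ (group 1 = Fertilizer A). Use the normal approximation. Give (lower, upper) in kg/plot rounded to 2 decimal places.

(17.56, 23.04)

SE₁ = s₁/√n₁ = 7/√229 = 0.4626; SE₂ = 9/√69 = 1.0835.
Independent samples, unequal variances: SE_diff = √(SE₁² + SE₂²) = √(0.21399876 + 1.17397225) = 1.1781.
z* = 2.326, so margin of error = 2.326 × 1.1781 = 2.7403.
Difference in means = 51.6 − 31.3 = 20.3000.
20.3000 ± 2.7403 → (17.56, 23.04).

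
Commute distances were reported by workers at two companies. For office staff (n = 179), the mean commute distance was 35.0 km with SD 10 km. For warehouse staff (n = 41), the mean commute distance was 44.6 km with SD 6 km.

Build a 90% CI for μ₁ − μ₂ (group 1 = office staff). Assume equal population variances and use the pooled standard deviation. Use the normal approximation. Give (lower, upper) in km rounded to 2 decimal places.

s_p = √[((n₁−1)s₁² + (n₂−1)s₂²)/(n₁+n₂−2)] = √[(178·10² + 40·6²)/218] = 9.3945.
SE = 9.3945·√(1/179 + 1/41) = 1.6265.
With z* = 1.645, margin = 1.645 × 1.6265 = 2.6756.
x̄₁ − x̄₂ = 35.0 − 44.6 = -9.6000; interval -9.6000 ± 2.6756 = (-12.28, -6.92).

(-12.28, -6.92)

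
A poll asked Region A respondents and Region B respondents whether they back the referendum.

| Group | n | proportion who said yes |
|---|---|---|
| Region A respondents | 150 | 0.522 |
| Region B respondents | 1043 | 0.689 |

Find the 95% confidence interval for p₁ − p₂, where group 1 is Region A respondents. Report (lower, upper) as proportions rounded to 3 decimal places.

Each SE is √(p̂(1−p̂)/n): √(0.5220·0.4780/150) = 0.04079 and √(0.6890·0.3110/1043) = 0.01433.
SE(p̂₁ − p̂₂) = √(SE₁² + SE₂²) = √(0.0016638241 + 0.0002053489) = 0.04323, since the two samples are independent.
At 95% confidence z* = 1.960; margin = 1.960 × 0.04323 = 0.08473.
The difference is 0.5220 − 0.6890 = -0.1670, so the interval is -0.1670 ± 0.08473 = (-0.252, -0.082).

(-0.252, -0.082)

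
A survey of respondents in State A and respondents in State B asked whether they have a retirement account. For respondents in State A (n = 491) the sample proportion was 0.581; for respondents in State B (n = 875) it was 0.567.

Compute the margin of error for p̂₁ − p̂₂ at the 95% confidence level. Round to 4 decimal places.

0.0546

SE₁ = √(p̂₁(1−p̂₁)/n₁) = √(0.5810·0.4190/491) = 0.02227; SE₂ = √(0.5670·0.4330/875) = 0.01675.
Independent samples: SE of the difference = √(SE₁² + SE₂²) = √(0.0004959529 + 0.0002805625) = 0.02787.
z* for 95% confidence is 1.960, so the margin of error is 1.960 × 0.02787 = 0.05463.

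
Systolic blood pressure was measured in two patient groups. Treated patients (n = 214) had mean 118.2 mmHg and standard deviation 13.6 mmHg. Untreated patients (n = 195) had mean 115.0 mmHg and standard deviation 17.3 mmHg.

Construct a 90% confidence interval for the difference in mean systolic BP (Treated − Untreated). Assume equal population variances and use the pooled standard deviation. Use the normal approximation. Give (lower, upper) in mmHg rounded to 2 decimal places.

(0.68, 5.72)

s_p = √[((n₁−1)s₁² + (n₂−1)s₂²)/(n₁+n₂−2)] = √[(213·13.6² + 194·17.3²)/407] = 15.4744.
SE = 15.4744·√(1/214 + 1/195) = 1.5320.
With z* = 1.645, margin = 1.645 × 1.5320 = 2.5201.
x̄₁ − x̄₂ = 118.2 − 115.0 = 3.2000; interval 3.2000 ± 2.5201 = (0.68, 5.72).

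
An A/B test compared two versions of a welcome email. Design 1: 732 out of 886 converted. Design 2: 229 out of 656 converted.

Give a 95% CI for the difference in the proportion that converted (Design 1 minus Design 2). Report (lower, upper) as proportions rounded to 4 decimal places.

First, p̂₁ = 732/886 = 0.8262; p̂₂ = 229/656 = 0.3491.
The two standard errors are √(0.8262×0.1738/886) = 0.01273 and √(0.3491×0.6509/656) = 0.01861.
Because the samples are independent, SE_diff = √(0.01273² + 0.01861²) = 0.02255.
Using z* = 1.960 for 95%, ME = 1.960 × 0.02255 = 0.04420.
p̂₁ − p̂₂ = 0.4771; interval 0.4771 ± 0.04420 gives (0.4329, 0.5213).

(0.4329, 0.5213)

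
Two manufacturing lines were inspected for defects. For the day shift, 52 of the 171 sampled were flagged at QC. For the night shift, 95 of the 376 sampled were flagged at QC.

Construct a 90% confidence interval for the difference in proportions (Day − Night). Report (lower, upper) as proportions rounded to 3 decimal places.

(-0.017, 0.120)

First, p̂₁ = 52/171 = 0.3041; p̂₂ = 95/376 = 0.2527.
The two standard errors are √(0.3041×0.6959/171) = 0.03518 and √(0.2527×0.7473/376) = 0.02241.
Because the samples are independent, SE_diff = √(0.03518² + 0.02241²) = 0.04171.
Using z* = 1.645 for 90%, ME = 1.645 × 0.04171 = 0.06861.
p̂₁ − p̂₂ = 0.0514; interval 0.0514 ± 0.06861 gives (-0.017, 0.120).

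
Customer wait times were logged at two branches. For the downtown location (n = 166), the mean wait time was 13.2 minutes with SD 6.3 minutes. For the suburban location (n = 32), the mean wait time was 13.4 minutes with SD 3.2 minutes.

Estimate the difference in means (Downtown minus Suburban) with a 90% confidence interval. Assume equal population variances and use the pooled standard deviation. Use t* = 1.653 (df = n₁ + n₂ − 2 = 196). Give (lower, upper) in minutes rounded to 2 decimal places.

Pooled variance s_p² = [165·6.3² + 31·3.2²] / (166+32−2) = 35.0321, so s_p = 5.9188.
SE_diff = s_p·√(1/n₁ + 1/n₂) = 5.9188·√(1/166 + 1/32) = 1.1427.
t* = 1.653; margin = 1.653 × 1.1427 = 1.8889.
Difference = 13.2 − 13.4 = -0.2000.
-0.2000 ± 1.8889 → (-2.09, 1.69).

(-2.09, 1.69)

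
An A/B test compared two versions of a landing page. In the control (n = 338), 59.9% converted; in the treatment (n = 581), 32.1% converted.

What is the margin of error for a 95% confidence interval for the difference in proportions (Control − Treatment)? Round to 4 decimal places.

0.0646

SE₁ = √(p̂₁(1−p̂₁)/n₁) = √(0.5990·0.4010/338) = 0.02666; SE₂ = √(0.3210·0.6790/581) = 0.01937.
Independent samples: SE of the difference = √(SE₁² + SE₂²) = √(0.0007107556 + 0.0003751969) = 0.03295.
z* for 95% confidence is 1.960, so the margin of error is 1.960 × 0.03295 = 0.06458.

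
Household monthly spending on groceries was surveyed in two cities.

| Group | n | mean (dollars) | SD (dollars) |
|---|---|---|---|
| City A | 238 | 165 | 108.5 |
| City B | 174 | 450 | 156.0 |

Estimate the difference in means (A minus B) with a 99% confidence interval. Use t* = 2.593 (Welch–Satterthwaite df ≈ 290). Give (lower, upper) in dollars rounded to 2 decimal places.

(-320.68, -249.32)

SE₁ = s₁/√n₁ = 108.5/√238 = 7.0330; SE₂ = 156.0/√174 = 11.8263.
Independent samples, unequal variances: SE_diff = √(SE₁² + SE₂²) = √(49.463089 + 139.86137169) = 13.7595.
t* = 2.593, so margin of error = 2.593 × 13.7595 = 35.6784.
Difference in means = 165 − 450 = -285.0000.
-285.0000 ± 35.6784 → (-320.68, -249.32).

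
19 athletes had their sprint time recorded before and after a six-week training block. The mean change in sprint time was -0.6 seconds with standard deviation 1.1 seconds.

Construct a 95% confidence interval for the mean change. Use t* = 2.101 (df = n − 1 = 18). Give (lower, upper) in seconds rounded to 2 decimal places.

(-1.13, -0.07)

This is a matched-pairs design, so SE = s_d/√n = 1.1/√19 = 0.2524.
Margin = 2.101 × 0.2524 = 0.5303; the interval is -0.6 ± 0.5303 = (-1.13, -0.07).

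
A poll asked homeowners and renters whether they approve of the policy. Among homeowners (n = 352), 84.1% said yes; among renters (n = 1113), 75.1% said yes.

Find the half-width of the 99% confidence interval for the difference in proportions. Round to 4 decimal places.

The two standard errors are √(0.8410×0.1590/352) = 0.01949 and √(0.7510×0.2490/1113) = 0.01296.
Because the samples are independent, SE_diff = √(0.01949² + 0.01296²) = 0.02341.
Using z* = 2.576 for 99%, ME = 2.576 × 0.02341 = 0.06030.

0.0603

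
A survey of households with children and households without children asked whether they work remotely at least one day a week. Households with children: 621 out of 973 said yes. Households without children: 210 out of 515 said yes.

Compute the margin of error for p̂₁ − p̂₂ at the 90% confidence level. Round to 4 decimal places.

0.0437

First, p̂₁ = 621/973 = 0.6382; p̂₂ = 210/515 = 0.4078.
The two standard errors are √(0.6382×0.3618/973) = 0.01540 and √(0.4078×0.5922/515) = 0.02165.
Because the samples are independent, SE_diff = √(0.01540² + 0.02165²) = 0.02657.
Using z* = 1.645 for 90%, ME = 1.645 × 0.02657 = 0.04371.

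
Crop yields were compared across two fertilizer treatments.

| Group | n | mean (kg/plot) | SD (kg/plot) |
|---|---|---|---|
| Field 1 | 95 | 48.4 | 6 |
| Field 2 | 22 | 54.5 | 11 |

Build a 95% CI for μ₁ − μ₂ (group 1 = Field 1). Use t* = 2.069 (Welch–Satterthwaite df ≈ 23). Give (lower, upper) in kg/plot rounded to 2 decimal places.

Standard errors of each mean: 6/√95 = 0.6156 and 11/√22 = 2.3452.
SE(x̄₁ − x̄₂) = √(0.6156² + 2.3452²) = 2.4246 for independent samples with unequal variances.
With t* = 2.069, the margin is 2.069 × 2.4246 = 5.0165.
x̄₁ − x̄₂ = 48.4 − 54.5 = -6.1000; the interval is -6.1000 ± 5.0165 = (-11.12, -1.08).

(-11.12, -1.08)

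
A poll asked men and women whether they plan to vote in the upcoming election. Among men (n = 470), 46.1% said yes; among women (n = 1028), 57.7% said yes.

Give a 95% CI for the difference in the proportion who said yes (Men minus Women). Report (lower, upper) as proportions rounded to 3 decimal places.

The two standard errors are √(0.4610×0.5390/470) = 0.02299 and √(0.5770×0.4230/1028) = 0.01541.
Because the samples are independent, SE_diff = √(0.02299² + 0.01541²) = 0.02768.
Using z* = 1.960 for 95%, ME = 1.960 × 0.02768 = 0.05425.
p̂₁ − p̂₂ = -0.1160; interval -0.1160 ± 0.05425 gives (-0.170, -0.062).

(-0.170, -0.062)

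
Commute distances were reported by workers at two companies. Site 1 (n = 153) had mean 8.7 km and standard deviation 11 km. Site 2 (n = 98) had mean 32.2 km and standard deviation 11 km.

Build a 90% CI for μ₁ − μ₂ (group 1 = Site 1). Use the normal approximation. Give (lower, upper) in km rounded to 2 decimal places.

Per-group SEs: s₁/√n₁ = 11/√153 = 0.8893, s₂/√n₂ = 11/√98 = 1.1112.
Unpooled SE of the difference: √(0.79085449 + 1.23476544) = 1.4232.
Margin of error = z* · SE = 1.645 × 1.4232 = 2.3412.
x̄₁ − x̄₂ = 8.7 − 32.2 = -23.5000.
CI: -23.5000 ± 2.3412 = (-25.84, -21.16).

(-25.84, -21.16)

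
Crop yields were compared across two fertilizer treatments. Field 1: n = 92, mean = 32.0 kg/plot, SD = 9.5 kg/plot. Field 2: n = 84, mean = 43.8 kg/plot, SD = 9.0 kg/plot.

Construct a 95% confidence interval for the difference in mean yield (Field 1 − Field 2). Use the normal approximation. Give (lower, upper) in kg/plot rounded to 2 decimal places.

Per-group SEs: s₁/√n₁ = 9.5/√92 = 0.9904, s₂/√n₂ = 9.0/√84 = 0.9820.
Unpooled SE of the difference: √(0.98089216 + 0.964324) = 1.3947.
Margin of error = z* · SE = 1.960 × 1.3947 = 2.7336.
x̄₁ − x̄₂ = 32.0 − 43.8 = -11.8000.
CI: -11.8000 ± 2.7336 = (-14.53, -9.07).

(-14.53, -9.07)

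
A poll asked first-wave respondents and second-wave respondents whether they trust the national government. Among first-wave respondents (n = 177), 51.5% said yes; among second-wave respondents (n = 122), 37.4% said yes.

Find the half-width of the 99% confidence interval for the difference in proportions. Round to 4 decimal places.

0.1487

Each SE is √(p̂(1−p̂)/n): √(0.5150·0.4850/177) = 0.03757 and √(0.3740·0.6260/122) = 0.04381.
SE(p̂₁ − p̂₂) = √(SE₁² + SE₂²) = √(0.0014115049 + 0.0019193161) = 0.05771, since the two samples are independent.
At 99% confidence z* = 2.576; margin = 2.576 × 0.05771 = 0.14866.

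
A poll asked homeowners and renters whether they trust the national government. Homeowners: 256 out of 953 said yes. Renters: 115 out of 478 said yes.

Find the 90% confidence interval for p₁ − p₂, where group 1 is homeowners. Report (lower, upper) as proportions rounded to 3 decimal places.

First, p̂₁ = 256/953 = 0.2686; p̂₂ = 115/478 = 0.2406.
The two standard errors are √(0.2686×0.7314/953) = 0.01436 and √(0.2406×0.7594/478) = 0.01955.
Because the samples are independent, SE_diff = √(0.01436² + 0.01955²) = 0.02426.
Using z* = 1.645 for 90%, ME = 1.645 × 0.02426 = 0.03991.
p̂₁ − p̂₂ = 0.0280; interval 0.0280 ± 0.03991 gives (-0.012, 0.068).

(-0.012, 0.068)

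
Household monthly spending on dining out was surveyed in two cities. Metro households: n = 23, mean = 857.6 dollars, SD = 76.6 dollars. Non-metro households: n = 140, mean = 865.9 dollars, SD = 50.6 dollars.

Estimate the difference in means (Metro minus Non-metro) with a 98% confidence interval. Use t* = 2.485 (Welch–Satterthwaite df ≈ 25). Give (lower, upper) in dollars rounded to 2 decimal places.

Per-group SEs: s₁/√n₁ = 76.6/√23 = 15.9722, s₂/√n₂ = 50.6/√140 = 4.2765.
Unpooled SE of the difference: √(255.11117284 + 18.28845225) = 16.5348.
Margin of error = t* · SE = 2.485 × 16.5348 = 41.0890.
x̄₁ − x̄₂ = 857.6 − 865.9 = -8.3000.
CI: -8.3000 ± 41.0890 = (-49.39, 32.79).

(-49.39, 32.79)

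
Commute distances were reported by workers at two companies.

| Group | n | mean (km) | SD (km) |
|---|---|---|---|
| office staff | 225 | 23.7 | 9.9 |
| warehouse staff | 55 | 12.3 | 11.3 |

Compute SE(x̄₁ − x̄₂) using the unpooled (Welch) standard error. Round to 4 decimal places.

1.6605

Standard errors of each mean: 9.9/√225 = 0.6600 and 11.3/√55 = 1.5237.
SE(x̄₁ − x̄₂) = √(0.6600² + 1.5237²) = 1.6605 for independent samples with unequal variances.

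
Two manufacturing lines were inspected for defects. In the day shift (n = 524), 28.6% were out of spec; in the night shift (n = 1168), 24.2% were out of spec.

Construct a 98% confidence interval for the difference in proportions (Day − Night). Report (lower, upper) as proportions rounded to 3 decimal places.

(-0.010, 0.098)

SE₁ = √(p̂₁(1−p̂₁)/n₁) = √(0.2860·0.7140/524) = 0.01974; SE₂ = √(0.2420·0.7580/1168) = 0.01253.
Independent samples: SE of the difference = √(SE₁² + SE₂²) = √(0.0003896676 + 0.0001570009) = 0.02338.
z* for 98% confidence is 2.326, so the margin of error is 2.326 × 0.02338 = 0.05438.
Point estimate p̂₁ − p̂₂ = 0.2860 − 0.2420 = 0.0440.
0.0440 ± 0.05438 → (-0.010, 0.098).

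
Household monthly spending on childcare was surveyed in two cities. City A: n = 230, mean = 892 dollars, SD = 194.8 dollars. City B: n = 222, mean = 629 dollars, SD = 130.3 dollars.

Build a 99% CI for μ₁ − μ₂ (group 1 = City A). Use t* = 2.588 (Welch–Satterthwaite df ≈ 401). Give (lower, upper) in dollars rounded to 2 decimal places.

(222.78, 303.22)

Per-group SEs: s₁/√n₁ = 194.8/√230 = 12.8447, s₂/√n₂ = 130.3/√222 = 8.7452.
Unpooled SE of the difference: √(164.98631809 + 76.47852304) = 15.5391.
Margin of error = t* · SE = 2.588 × 15.5391 = 40.2152.
x̄₁ − x̄₂ = 892 − 629 = 263.0000.
CI: 263.0000 ± 40.2152 = (222.78, 303.22).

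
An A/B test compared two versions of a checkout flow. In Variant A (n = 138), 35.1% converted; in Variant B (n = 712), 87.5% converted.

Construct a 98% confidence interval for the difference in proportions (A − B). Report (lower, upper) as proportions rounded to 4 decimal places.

(-0.6228, -0.4252)

Each SE is √(p̂(1−p̂)/n): √(0.3510·0.6490/138) = 0.04063 and √(0.8750·0.1250/712) = 0.01239.
SE(p̂₁ − p̂₂) = √(SE₁² + SE₂²) = √(0.0016507969 + 0.0001535121) = 0.04248, since the two samples are independent.
At 98% confidence z* = 2.326; margin = 2.326 × 0.04248 = 0.09881.
The difference is 0.3510 − 0.8750 = -0.5240, so the interval is -0.5240 ± 0.09881 = (-0.6228, -0.4252).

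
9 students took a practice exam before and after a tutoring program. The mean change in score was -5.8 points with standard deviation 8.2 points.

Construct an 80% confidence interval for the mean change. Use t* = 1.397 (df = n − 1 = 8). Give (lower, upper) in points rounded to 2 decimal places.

(-9.62, -1.98)

This is a matched-pairs design, so SE = s_d/√n = 8.2/√9 = 2.7333.
Margin = 1.397 × 2.7333 = 3.8184; the interval is -5.8 ± 3.8184 = (-9.62, -1.98).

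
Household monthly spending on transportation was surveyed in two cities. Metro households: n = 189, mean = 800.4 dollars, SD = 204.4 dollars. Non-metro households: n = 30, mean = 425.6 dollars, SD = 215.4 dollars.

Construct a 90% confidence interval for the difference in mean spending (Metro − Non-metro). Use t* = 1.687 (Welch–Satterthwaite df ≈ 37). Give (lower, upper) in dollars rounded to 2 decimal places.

(303.87, 445.73)

SE₁ = s₁/√n₁ = 204.4/√189 = 14.8679; SE₂ = 215.4/√30 = 39.3265.
Independent samples, unequal variances: SE_diff = √(SE₁² + SE₂²) = √(221.05445041 + 1546.57360225) = 42.0432.
t* = 1.687, so margin of error = 1.687 × 42.0432 = 70.9269.
Difference in means = 800.4 − 425.6 = 374.8000.
374.8000 ± 70.9269 → (303.87, 445.73).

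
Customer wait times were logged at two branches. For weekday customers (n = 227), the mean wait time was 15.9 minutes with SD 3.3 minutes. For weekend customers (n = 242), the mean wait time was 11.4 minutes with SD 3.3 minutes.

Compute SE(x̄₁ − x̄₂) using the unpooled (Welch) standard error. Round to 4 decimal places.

0.3049

Per-group SEs: s₁/√n₁ = 3.3/√227 = 0.2190, s₂/√n₂ = 3.3/√242 = 0.2121.
Unpooled SE of the difference: √(0.047961 + 0.04498641) = 0.3049.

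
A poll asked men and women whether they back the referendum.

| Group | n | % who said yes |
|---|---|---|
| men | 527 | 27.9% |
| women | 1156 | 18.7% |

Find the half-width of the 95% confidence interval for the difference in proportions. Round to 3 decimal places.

Each SE is √(p̂(1−p̂)/n): √(0.2790·0.7210/527) = 0.01954 and √(0.1870·0.8130/1156) = 0.01147.
SE(p̂₁ − p̂₂) = √(SE₁² + SE₂²) = √(0.0003818116 + 0.0001315609) = 0.02266, since the two samples are independent.
At 95% confidence z* = 1.960; margin = 1.960 × 0.02266 = 0.04441.

0.044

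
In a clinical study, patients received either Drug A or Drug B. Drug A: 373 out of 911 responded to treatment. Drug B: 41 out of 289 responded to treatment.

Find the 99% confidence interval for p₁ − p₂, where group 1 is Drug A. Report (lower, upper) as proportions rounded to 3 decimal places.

p̂₁ = 373/911 = 0.4094 and p̂₂ = 41/289 = 0.1419.
SE₁ = √(p̂₁(1−p̂₁)/n₁) = √(0.4094·0.5906/911) = 0.01629; SE₂ = √(0.1419·0.8581/289) = 0.02053.
Independent samples: SE of the difference = √(SE₁² + SE₂²) = √(0.0002653641 + 0.0004214809) = 0.02621.
z* for 99% confidence is 2.576, so the margin of error is 2.576 × 0.02621 = 0.06752.
Point estimate p̂₁ − p̂₂ = 0.4094 − 0.1419 = 0.2675.
0.2675 ± 0.06752 → (0.200, 0.335).

(0.200, 0.335)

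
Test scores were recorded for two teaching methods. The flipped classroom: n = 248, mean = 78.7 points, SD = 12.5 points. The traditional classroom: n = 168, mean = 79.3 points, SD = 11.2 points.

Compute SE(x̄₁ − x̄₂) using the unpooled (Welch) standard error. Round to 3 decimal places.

Standard errors of each mean: 12.5/√248 = 0.7938 and 11.2/√168 = 0.8641.
SE(x̄₁ − x̄₂) = √(0.7938² + 0.8641²) = 1.1734 for independent samples with unequal variances.

1.173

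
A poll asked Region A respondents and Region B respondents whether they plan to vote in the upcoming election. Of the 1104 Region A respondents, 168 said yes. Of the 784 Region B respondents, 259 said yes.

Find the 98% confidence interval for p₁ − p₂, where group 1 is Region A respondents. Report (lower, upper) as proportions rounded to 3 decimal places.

First, p̂₁ = 168/1104 = 0.1522; p̂₂ = 259/784 = 0.3304.
The two standard errors are √(0.1522×0.8478/1104) = 0.01081 and √(0.3304×0.6696/784) = 0.01680.
Because the samples are independent, SE_diff = √(0.01081² + 0.01680²) = 0.01998.
Using z* = 2.326 for 98%, ME = 2.326 × 0.01998 = 0.04647.
p̂₁ − p̂₂ = -0.1782; interval -0.1782 ± 0.04647 gives (-0.225, -0.132).

(-0.225, -0.132)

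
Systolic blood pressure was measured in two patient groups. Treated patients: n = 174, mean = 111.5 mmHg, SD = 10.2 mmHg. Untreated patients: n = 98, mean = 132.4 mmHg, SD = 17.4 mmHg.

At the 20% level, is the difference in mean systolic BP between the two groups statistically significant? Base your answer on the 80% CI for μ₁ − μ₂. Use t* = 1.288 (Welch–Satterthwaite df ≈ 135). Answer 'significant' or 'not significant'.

SE₁ = s₁/√n₁ = 10.2/√174 = 0.7733; SE₂ = 17.4/√98 = 1.7577.
Independent samples, unequal variances: SE_diff = √(SE₁² + SE₂²) = √(0.59799289 + 3.08950929) = 1.9203.
t* = 1.288, so margin of error = 1.288 × 1.9203 = 2.4733.
Difference in means = 111.5 − 132.4 = -20.9000.
-20.9000 ± 2.4733 → (-23.3733, -18.4267).
The interval (-23.3733, -18.4267) does not contain 0, so the difference is significant.

significant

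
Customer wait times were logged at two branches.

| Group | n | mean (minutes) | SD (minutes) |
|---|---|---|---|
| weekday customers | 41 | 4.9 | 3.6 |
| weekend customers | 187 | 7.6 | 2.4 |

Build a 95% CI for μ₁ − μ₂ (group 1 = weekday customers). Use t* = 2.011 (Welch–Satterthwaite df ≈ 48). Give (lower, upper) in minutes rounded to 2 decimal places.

Standard errors of each mean: 3.6/√41 = 0.5622 and 2.4/√187 = 0.1755.
SE(x̄₁ − x̄₂) = √(0.5622² + 0.1755²) = 0.5890 for independent samples with unequal variances.
With t* = 2.011, the margin is 2.011 × 0.5890 = 1.1845.
x̄₁ − x̄₂ = 4.9 − 7.6 = -2.7000; the interval is -2.7000 ± 1.1845 = (-3.88, -1.52).

(-3.88, -1.52)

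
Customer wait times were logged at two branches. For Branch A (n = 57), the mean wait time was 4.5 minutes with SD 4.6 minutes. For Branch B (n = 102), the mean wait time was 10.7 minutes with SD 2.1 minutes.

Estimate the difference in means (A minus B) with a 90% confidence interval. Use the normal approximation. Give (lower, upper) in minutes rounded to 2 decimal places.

Standard errors of each mean: 4.6/√57 = 0.6093 and 2.1/√102 = 0.2079.
SE(x̄₁ − x̄₂) = √(0.6093² + 0.2079²) = 0.6438 for independent samples with unequal variances.
With z* = 1.645, the margin is 1.645 × 0.6438 = 1.0591.
x̄₁ − x̄₂ = 4.5 − 10.7 = -6.2000; the interval is -6.2000 ± 1.0591 = (-7.26, -5.14).

(-7.26, -5.14)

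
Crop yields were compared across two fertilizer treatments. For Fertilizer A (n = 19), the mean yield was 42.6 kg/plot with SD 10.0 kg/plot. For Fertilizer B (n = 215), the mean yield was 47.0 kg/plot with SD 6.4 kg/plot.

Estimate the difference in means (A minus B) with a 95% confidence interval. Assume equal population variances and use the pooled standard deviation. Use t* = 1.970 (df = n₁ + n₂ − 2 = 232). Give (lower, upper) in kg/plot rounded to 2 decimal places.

s_p = √[((n₁−1)s₁² + (n₂−1)s₂²)/(n₁+n₂−2)] = √[(18·10.0² + 214·6.4²)/232] = 6.7484.
SE = 6.7484·√(1/19 + 1/215) = 1.6151.
With t* = 1.970, margin = 1.970 × 1.6151 = 3.1817.
x̄₁ − x̄₂ = 42.6 − 47.0 = -4.4000; interval -4.4000 ± 3.1817 = (-7.58, -1.22).

(-7.58, -1.22)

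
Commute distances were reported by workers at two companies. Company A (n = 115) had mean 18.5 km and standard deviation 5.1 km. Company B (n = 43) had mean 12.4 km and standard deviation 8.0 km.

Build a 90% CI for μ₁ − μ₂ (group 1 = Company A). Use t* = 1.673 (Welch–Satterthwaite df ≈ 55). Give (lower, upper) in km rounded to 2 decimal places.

(3.91, 8.29)

SE₁ = s₁/√n₁ = 5.1/√115 = 0.4756; SE₂ = 8.0/√43 = 1.2200.
Independent samples, unequal variances: SE_diff = √(SE₁² + SE₂²) = √(0.22619536 + 1.4884) = 1.3094.
t* = 1.673, so margin of error = 1.673 × 1.3094 = 2.1906.
Difference in means = 18.5 − 12.4 = 6.1000.
6.1000 ± 2.1906 → (3.91, 8.29).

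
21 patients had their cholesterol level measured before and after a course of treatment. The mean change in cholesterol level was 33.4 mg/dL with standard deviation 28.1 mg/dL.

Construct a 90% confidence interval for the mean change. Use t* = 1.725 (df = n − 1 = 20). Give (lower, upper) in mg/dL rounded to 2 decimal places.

(22.82, 43.98)

Paired design: SE = s_d/√n = 28.1/√21 = 6.1319.
t* = 1.725; margin of error = 1.725 × 6.1319 = 10.5775.
33.4 ± 10.5775 → (22.82, 43.98).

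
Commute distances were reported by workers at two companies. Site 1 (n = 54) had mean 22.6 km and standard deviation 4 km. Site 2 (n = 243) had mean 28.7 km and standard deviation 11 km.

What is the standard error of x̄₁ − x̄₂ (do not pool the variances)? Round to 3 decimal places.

SE₁ = s₁/√n₁ = 4/√54 = 0.5443; SE₂ = 11/√243 = 0.7057.
Independent samples, unequal variances: SE_diff = √(SE₁² + SE₂²) = √(0.29626249 + 0.49801249) = 0.8912.

0.891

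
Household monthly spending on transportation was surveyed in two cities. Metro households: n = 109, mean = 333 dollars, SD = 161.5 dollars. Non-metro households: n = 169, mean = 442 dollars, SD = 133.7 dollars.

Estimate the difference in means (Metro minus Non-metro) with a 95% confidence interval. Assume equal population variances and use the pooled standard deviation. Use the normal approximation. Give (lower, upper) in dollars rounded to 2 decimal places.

Pooled variance s_p² = [108·161.5² + 168·133.7²] / (109+169−2) = 21086.9526, so s_p = 145.2135.
SE_diff = s_p·√(1/n₁ + 1/n₂) = 145.2135·√(1/109 + 1/169) = 17.8391.
z* = 1.960; margin = 1.960 × 17.8391 = 34.9646.
Difference = 333 − 442 = -109.0000.
-109.0000 ± 34.9646 → (-143.96, -74.04).

(-143.96, -74.04)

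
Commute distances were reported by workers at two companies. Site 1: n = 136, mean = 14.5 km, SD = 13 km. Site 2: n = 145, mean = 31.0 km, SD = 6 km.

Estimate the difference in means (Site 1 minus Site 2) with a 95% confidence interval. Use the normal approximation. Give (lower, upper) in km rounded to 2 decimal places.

SE₁ = s₁/√n₁ = 13/√136 = 1.1147; SE₂ = 6/√145 = 0.4983.
Independent samples, unequal variances: SE_diff = √(SE₁² + SE₂²) = √(1.24255609 + 0.24830289) = 1.2210.
z* = 1.960, so margin of error = 1.960 × 1.2210 = 2.3932.
Difference in means = 14.5 − 31.0 = -16.5000.
-16.5000 ± 2.3932 → (-18.89, -14.11).

(-18.89, -14.11)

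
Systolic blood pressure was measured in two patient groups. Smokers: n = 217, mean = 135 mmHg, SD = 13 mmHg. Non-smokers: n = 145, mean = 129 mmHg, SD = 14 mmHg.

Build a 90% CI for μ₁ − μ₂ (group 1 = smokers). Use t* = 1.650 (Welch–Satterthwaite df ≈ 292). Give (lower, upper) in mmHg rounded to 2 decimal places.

(3.59, 8.41)

SE₁ = s₁/√n₁ = 13/√217 = 0.8825; SE₂ = 14/√145 = 1.1626.
Independent samples, unequal variances: SE_diff = √(SE₁² + SE₂²) = √(0.77880625 + 1.35163876) = 1.4596.
t* = 1.650, so margin of error = 1.650 × 1.4596 = 2.4083.
Difference in means = 135 − 129 = 6.0000.
6.0000 ± 2.4083 → (3.59, 8.41).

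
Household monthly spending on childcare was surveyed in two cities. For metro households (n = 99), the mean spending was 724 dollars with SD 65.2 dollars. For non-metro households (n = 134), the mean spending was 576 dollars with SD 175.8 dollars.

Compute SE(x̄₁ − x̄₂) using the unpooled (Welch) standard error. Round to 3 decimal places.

Standard errors of each mean: 65.2/√99 = 6.5528 and 175.8/√134 = 15.1868.
SE(x̄₁ − x̄₂) = √(6.5528² + 15.1868²) = 16.5402 for independent samples with unequal variances.

16.540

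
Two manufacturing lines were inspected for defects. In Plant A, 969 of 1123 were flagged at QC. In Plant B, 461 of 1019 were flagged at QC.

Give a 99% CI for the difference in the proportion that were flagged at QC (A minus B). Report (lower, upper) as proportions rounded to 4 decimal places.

(0.3624, 0.4586)

p̂₁ = 969/1123 = 0.8629 and p̂₂ = 461/1019 = 0.4524.
SE₁ = √(p̂₁(1−p̂₁)/n₁) = √(0.8629·0.1371/1123) = 0.01026; SE₂ = √(0.4524·0.5476/1019) = 0.01559.
Independent samples: SE of the difference = √(SE₁² + SE₂²) = √(0.0001052676 + 0.0002430481) = 0.01866.
z* for 99% confidence is 2.576, so the margin of error is 2.576 × 0.01866 = 0.04807.
Point estimate p̂₁ − p̂₂ = 0.8629 − 0.4524 = 0.4105.
0.4105 ± 0.04807 → (0.3624, 0.4586).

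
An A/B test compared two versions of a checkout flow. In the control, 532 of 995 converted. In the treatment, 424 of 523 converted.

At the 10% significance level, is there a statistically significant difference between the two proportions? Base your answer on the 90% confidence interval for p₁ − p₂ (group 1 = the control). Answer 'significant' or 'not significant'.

Sample proportions: 532/995 = 0.5347, 424/523 = 0.8107.
Each SE is √(p̂(1−p̂)/n): √(0.5347·0.4653/995) = 0.01581 and √(0.8107·0.1893/523) = 0.01713.
SE(p̂₁ − p̂₂) = √(SE₁² + SE₂²) = √(0.0002499561 + 0.0002934369) = 0.02331, since the two samples are independent.
At 90% confidence z* = 1.645; margin = 1.645 × 0.02331 = 0.03834.
The difference is 0.5347 − 0.8107 = -0.2760, so the interval is -0.2760 ± 0.03834 = (-0.31434, -0.23766).
The interval (-0.31434, -0.23766) does not contain 0, so the difference is significant.

significant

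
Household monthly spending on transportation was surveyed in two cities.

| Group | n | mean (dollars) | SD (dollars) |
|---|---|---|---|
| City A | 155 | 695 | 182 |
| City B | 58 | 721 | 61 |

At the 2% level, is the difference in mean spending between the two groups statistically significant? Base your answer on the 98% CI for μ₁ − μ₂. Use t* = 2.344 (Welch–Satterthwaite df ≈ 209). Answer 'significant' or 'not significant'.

not significant

Per-group SEs: s₁/√n₁ = 182/√155 = 14.6186, s₂/√n₂ = 61/√58 = 8.0097.
Unpooled SE of the difference: √(213.70346596 + 64.15529409) = 16.6691.
Margin of error = t* · SE = 2.344 × 16.6691 = 39.0724.
x̄₁ − x̄₂ = 695 − 721 = -26.0000.
CI: -26.0000 ± 39.0724 = (-65.0724, 13.0724).
The interval (-65.0724, 13.0724) contains 0, so the difference is not significant.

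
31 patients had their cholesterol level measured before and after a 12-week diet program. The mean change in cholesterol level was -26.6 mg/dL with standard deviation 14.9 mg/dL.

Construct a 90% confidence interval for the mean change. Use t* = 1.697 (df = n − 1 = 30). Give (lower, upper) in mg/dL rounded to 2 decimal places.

(-31.14, -22.06)

Paired design: SE = s_d/√n = 14.9/√31 = 2.6761.
t* = 1.697; margin of error = 1.697 × 2.6761 = 4.5413.
-26.6 ± 4.5413 → (-31.14, -22.06).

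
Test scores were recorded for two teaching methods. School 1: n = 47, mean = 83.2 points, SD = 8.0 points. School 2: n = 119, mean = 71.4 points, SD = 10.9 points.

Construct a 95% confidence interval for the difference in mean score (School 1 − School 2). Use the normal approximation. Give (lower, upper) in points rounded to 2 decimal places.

(8.79, 14.81)

Standard errors of each mean: 8.0/√47 = 1.1669 and 10.9/√119 = 0.9992.
SE(x̄₁ − x̄₂) = √(1.1669² + 0.9992²) = 1.5362 for independent samples with unequal variances.
With z* = 1.960, the margin is 1.960 × 1.5362 = 3.0110.
x̄₁ − x̄₂ = 83.2 − 71.4 = 11.8000; the interval is 11.8000 ± 3.0110 = (8.79, 14.81).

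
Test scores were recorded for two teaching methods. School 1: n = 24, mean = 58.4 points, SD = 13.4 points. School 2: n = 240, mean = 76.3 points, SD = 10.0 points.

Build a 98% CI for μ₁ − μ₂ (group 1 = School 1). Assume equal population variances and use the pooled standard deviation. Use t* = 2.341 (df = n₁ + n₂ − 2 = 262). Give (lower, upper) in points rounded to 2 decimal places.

(-23.08, -12.72)

Pooled variance s_p² = [23·13.4² + 239·10.0²] / (24+240−2) = 106.9843, so s_p = 10.3433.
SE_diff = s_p·√(1/n₁ + 1/n₂) = 10.3433·√(1/24 + 1/240) = 2.2144.
t* = 2.341; margin = 2.341 × 2.2144 = 5.1839.
Difference = 58.4 − 76.3 = -17.9000.
-17.9000 ± 5.1839 → (-23.08, -12.72).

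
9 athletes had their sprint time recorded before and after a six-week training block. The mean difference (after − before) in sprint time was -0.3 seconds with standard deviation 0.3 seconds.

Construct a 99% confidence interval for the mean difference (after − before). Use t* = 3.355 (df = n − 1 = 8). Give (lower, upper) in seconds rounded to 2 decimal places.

Paired design: SE = s_d/√n = 0.3/√9 = 0.1000.
t* = 3.355; margin of error = 3.355 × 0.1000 = 0.3355.
-0.3 ± 0.3355 → (-0.64, 0.04).

(-0.64, 0.04)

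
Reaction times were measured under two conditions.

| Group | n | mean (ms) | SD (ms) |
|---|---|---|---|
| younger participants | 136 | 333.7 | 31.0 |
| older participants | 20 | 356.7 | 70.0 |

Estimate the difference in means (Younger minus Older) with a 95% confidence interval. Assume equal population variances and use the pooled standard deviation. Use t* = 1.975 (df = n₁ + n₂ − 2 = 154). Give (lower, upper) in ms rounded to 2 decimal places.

s_p = √[((n₁−1)s₁² + (n₂−1)s₂²)/(n₁+n₂−2)] = √[(135·31.0² + 19·70.0²)/154] = 38.0392.
SE = 38.0392·√(1/136 + 1/20) = 9.1098.
With t* = 1.975, margin = 1.975 × 9.1098 = 17.9919.
x̄₁ − x̄₂ = 333.7 − 356.7 = -23.0000; interval -23.0000 ± 17.9919 = (-40.99, -5.01).

(-40.99, -5.01)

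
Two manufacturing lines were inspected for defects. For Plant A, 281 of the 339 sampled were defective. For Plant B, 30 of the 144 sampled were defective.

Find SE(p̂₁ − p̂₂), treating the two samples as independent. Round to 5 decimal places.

0.03954

p̂₁ = 281/339 = 0.8289 and p̂₂ = 30/144 = 0.2083.
SE₁ = √(p̂₁(1−p̂₁)/n₁) = √(0.8289·0.1711/339) = 0.02045; SE₂ = √(0.2083·0.7917/144) = 0.03384.
Independent samples: SE of the difference = √(SE₁² + SE₂²) = √(0.0004182025 + 0.0011451456) = 0.03954.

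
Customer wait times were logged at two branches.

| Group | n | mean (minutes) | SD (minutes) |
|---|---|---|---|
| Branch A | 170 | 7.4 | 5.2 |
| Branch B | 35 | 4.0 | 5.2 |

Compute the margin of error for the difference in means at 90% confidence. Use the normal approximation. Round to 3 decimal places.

1.588

Per-group SEs: s₁/√n₁ = 5.2/√170 = 0.3988, s₂/√n₂ = 5.2/√35 = 0.8790.
Unpooled SE of the difference: √(0.15904144 + 0.772641) = 0.9652.
Margin of error = z* · SE = 1.645 × 0.9652 = 1.5878.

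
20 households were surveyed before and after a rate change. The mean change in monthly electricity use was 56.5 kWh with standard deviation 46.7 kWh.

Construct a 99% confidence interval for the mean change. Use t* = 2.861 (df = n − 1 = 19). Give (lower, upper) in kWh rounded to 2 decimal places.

This is a matched-pairs design, so SE = s_d/√n = 46.7/√20 = 10.4424.
Margin = 2.861 × 10.4424 = 29.8757; the interval is 56.5 ± 29.8757 = (26.62, 86.38).

(26.62, 86.38)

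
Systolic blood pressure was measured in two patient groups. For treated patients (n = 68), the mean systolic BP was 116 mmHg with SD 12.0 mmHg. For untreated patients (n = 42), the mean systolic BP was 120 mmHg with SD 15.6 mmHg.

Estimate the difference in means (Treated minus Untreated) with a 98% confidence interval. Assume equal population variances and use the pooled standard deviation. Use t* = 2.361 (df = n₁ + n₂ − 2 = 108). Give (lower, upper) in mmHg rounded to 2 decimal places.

(-10.25, 2.25)

Pooled variance s_p² = [67·12.0² + 41·15.6²] / (68+42−2) = 181.7200, so s_p = 13.4804.
SE_diff = s_p·√(1/n₁ + 1/n₂) = 13.4804·√(1/68 + 1/42) = 2.6456.
t* = 2.361; margin = 2.361 × 2.6456 = 6.2463.
Difference = 116 − 120 = -4.0000.
-4.0000 ± 6.2463 → (-10.25, 2.25).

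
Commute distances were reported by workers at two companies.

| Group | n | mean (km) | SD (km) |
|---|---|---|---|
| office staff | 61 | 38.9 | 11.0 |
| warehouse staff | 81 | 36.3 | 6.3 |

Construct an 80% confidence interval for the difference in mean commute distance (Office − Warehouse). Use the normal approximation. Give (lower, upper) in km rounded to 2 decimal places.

(0.58, 4.62)

SE₁ = s₁/√n₁ = 11.0/√61 = 1.4084; SE₂ = 6.3/√81 = 0.7000.
Independent samples, unequal variances: SE_diff = √(SE₁² + SE₂²) = √(1.98359056 + 0.49) = 1.5728.
z* = 1.282, so margin of error = 1.282 × 1.5728 = 2.0163.
Difference in means = 38.9 − 36.3 = 2.6000.
2.6000 ± 2.0163 → (0.58, 4.62).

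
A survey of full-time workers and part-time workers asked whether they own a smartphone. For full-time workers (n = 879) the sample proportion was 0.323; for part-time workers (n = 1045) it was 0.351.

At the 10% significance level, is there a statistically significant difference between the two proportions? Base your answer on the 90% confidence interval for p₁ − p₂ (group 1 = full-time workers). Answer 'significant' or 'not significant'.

not significant

Each SE is √(p̂(1−p̂)/n): √(0.3230·0.6770/879) = 0.01577 and √(0.3510·0.6490/1045) = 0.01476.
SE(p̂₁ − p̂₂) = √(SE₁² + SE₂²) = √(0.0002486929 + 0.0002178576) = 0.02160, since the two samples are independent.
At 90% confidence z* = 1.645; margin = 1.645 × 0.02160 = 0.03553.
The difference is 0.3230 − 0.3510 = -0.0280, so the interval is -0.0280 ± 0.03553 = (-0.06353, 0.00753).
The interval (-0.06353, 0.00753) contains 0, so the difference is not significant.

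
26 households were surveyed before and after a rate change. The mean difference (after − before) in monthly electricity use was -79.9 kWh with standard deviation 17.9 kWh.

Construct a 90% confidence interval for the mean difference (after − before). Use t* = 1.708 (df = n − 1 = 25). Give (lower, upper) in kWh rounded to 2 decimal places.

(-85.90, -73.90)

Paired design: SE = s_d/√n = 17.9/√26 = 3.5105.
t* = 1.708; margin of error = 1.708 × 3.5105 = 5.9959.
-79.9 ± 5.9959 → (-85.90, -73.90).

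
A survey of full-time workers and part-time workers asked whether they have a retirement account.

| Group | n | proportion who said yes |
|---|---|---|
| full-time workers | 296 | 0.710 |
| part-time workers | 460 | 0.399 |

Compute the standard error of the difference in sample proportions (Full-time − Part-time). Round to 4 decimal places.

0.0349

The two standard errors are √(0.7100×0.2900/296) = 0.02637 and √(0.3990×0.6010/460) = 0.02283.
Because the samples are independent, SE_diff = √(0.02637² + 0.02283²) = 0.03488.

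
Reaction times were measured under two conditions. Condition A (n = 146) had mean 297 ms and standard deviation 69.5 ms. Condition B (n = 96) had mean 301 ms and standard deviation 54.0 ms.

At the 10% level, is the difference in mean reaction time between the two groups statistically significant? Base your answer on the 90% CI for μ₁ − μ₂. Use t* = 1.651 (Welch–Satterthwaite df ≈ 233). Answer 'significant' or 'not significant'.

Per-group SEs: s₁/√n₁ = 69.5/√146 = 5.7519, s₂/√n₂ = 54.0/√96 = 5.5114.
Unpooled SE of the difference: √(33.08435361 + 30.37552996) = 7.9662.
Margin of error = t* · SE = 1.651 × 7.9662 = 13.1522.
x̄₁ − x̄₂ = 297 − 301 = -4.0000.
CI: -4.0000 ± 13.1522 = (-17.1522, 9.1522).
The interval (-17.1522, 9.1522) contains 0, so the difference is not significant.

not significant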